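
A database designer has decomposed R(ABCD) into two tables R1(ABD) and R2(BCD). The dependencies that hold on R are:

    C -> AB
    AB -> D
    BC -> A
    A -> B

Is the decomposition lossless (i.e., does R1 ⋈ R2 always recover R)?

No

Common attributes: R1 ∩ R2 = {BD}.
No dependency enlarges {BD}, so (BD)⁺ = {BD}.
The closure contains neither all of R1 = {ABD} nor all of R2 = {BCD}, so the common attributes are not a superkey of either fragment. The join is lossy.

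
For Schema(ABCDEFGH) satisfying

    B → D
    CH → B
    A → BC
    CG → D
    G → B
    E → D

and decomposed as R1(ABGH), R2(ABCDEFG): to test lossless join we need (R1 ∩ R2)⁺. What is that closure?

ABCDG

R1 ∩ R2 = {ABG}.
B → D applies, adding D
A → BC applies, adding C
Closure: {ABCDG}.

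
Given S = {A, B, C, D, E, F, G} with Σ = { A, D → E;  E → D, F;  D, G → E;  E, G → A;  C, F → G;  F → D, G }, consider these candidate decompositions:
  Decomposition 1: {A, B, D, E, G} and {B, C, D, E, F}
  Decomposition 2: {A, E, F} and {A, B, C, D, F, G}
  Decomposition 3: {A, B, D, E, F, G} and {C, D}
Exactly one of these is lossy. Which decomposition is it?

Decomposition 3

Decomposition 1: common = {B, D, E}, closure = {A, B, D, E, F, G} → lossless.
Decomposition 2: common = {A, F}, closure = {A, D, E, F, G} → lossless.
Decomposition 3: common = {D}, closure = {D} → lossy.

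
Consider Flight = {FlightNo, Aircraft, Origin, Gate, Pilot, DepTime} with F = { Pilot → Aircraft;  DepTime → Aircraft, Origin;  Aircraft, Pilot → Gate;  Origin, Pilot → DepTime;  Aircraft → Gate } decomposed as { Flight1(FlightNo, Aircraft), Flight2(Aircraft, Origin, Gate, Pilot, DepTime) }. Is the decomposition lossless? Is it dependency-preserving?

Lossless test: (Aircraft)⁺ = {Aircraft, Gate}, which is a superkey of neither fragment — lossy.
Dependency preservation: every FD's attributes lie within a single fragment, so each can be enforced locally — preserved.

lossy but dependency-preserving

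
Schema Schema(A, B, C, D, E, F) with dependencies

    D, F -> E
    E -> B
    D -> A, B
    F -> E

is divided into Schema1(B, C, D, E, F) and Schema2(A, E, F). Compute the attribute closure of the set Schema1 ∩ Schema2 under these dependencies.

B, E, F

Schema1 ∩ Schema2 = {E, F}.
E → B applies, adding B
Closure: {B, E, F}.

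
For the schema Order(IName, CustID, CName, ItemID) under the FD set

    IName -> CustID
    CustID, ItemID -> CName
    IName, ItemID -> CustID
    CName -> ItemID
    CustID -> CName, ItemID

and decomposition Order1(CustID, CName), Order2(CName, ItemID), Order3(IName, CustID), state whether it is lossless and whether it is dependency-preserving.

lossless and dependency-preserving

Lossless test (chase): Rows 1 and 2 agree on CName; apply CName→ItemID and equate their ItemID entries. Rows 1 and 3 agree on CustID; apply CustID→CName, ItemID and equate their CName, ItemID entries. Row 3 is now all distinguished symbols — the join is lossless.
Dependency preservation: CustID, ItemID → CName; IName, ItemID → CustID; CustID → CName, ItemID are not contained in any single fragment, but the restricted closure of each left-hand side across the fragments still reaches the right-hand side; the remaining FDs each lie inside some fragment. All dependencies are preserved.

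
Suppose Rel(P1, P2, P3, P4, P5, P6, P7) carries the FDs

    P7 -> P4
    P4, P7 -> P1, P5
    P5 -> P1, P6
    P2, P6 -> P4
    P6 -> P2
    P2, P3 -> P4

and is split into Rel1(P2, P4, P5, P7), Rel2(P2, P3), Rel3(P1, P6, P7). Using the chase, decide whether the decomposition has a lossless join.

Chase test. Columns are P1, P2, P3, P4, P5, P6, P7; row i has aⱼ where attribute j ∈ Reli, else bᵢⱼ.
Initial tableau (one row per fragment):
  row 1: b11 a2 b13 a4 a5 b16 a7
  row 2: b21 a2 a3 b24 b25 b26 b27
  row 3: a1 b32 b33 b34 b35 a6 a7
Rows 1 and 3 agree on P7; apply P7→P4 and equate their P4 entries.
Rows 1 and 3 agree on P4, P7; apply P4, P7→P1, P5 and equate their P1, P5 entries.
Rows 1 and 3 agree on P5; apply P5→P1, P6 and equate their P1, P6 entries.
Rows 1 and 3 agree on P6; apply P6→P2 and equate their P2 entries.
No row becomes fully distinguished — the join is lossy.

No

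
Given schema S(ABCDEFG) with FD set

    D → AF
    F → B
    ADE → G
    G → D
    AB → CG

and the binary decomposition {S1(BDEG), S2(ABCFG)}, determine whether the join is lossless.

Common attributes: S1 ∩ S2 = {BG}.
Closure of {BG}: G → D applies, adding D; D → AF applies, adding AF; AB → CG applies, adding C. So (BG)⁺ = {ABCDFG}.
This closure contains every attribute of S2, so S1 ∩ S2 → S2. The join is lossless.

Yes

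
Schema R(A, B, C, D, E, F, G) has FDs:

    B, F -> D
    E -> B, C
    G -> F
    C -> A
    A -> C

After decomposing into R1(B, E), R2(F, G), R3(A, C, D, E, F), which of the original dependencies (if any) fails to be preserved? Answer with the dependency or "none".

Check B, F → D: no single fragment contains all of {B, D, F}, and the restricted closure of {B, F} across the fragments never reaches {D}.
E → B, C is preserved.
G → F is preserved.
C → A is preserved.
A → C is preserved.

B, F -> D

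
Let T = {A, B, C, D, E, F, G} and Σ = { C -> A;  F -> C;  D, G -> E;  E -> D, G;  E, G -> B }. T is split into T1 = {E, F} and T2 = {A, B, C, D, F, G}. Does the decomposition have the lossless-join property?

No

Common attributes: T1 ∩ T2 = {F}.
Closure of {F}: F → C applies, adding C; C → A applies, adding A. So (F)⁺ = {A, C, F}.
The closure contains neither all of T1 = {E, F} nor all of T2 = {A, B, C, D, F, G}, so the common attributes are not a superkey of either fragment. The join is lossy.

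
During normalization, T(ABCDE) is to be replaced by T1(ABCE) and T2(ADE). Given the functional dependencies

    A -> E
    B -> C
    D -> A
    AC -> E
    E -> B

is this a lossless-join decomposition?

Yes

Common attributes: T1 ∩ T2 = {AE}.
Closure of {AE}: E → B applies, adding B; B → C applies, adding C. So (AE)⁺ = {ABCE}.
This closure contains every attribute of T1, so T1 ∩ T2 → T1. The join is lossless.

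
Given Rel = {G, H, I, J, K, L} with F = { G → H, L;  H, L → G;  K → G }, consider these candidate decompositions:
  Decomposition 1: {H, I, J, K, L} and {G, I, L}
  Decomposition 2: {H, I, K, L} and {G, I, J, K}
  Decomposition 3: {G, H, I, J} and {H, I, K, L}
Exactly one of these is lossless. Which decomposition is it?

Decomposition 2

Decomposition 1: common = {I, L}, closure = {I, L} → lossy.
Decomposition 2: common = {I, K}, closure = {G, H, I, K, L} → lossless.
Decomposition 3: common = {H, I}, closure = {H, I} → lossy.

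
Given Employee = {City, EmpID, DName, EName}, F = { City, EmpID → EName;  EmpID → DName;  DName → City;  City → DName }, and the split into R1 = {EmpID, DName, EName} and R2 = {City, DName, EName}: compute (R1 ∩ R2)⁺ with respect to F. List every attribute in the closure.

City, DName, EName

R1 ∩ R2 = {DName, EName}.
DName → City applies, adding City
Closure: {City, DName, EName}.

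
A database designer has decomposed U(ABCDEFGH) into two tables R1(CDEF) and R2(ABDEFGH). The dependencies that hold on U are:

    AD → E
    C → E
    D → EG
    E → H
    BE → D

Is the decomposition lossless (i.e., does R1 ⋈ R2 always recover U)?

Common attributes: R1 ∩ R2 = {DEF}.
Closure of {DEF}: D → EG applies, adding G; E → H applies, adding H. So (DEF)⁺ = {DEFGH}.
The closure contains neither all of R1 = {CDEF} nor all of R2 = {ABDEFGH}, so the common attributes are not a superkey of either fragment. The join is lossy.

No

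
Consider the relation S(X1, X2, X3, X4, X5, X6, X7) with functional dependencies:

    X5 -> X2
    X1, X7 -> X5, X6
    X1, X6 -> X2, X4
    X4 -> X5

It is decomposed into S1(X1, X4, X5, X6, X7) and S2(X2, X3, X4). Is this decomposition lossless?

No

Common attributes: S1 ∩ S2 = {X4}.
Closure of {X4}: X4 → X5 applies, adding X5; X5 → X2 applies, adding X2. So (X4)⁺ = {X2, X4, X5}.
The closure contains neither all of S1 = {X1, X4, X5, X6, X7} nor all of S2 = {X2, X3, X4}, so the common attributes are not a superkey of either fragment. The join is lossy.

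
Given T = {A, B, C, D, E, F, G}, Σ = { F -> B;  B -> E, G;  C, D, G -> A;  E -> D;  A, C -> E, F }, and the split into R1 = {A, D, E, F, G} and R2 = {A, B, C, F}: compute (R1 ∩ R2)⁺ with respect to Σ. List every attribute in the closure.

A, B, D, E, F, G

R1 ∩ R2 = {A, F}.
F → B applies, adding B
B → E, G applies, adding E, G
E → D applies, adding D
Closure: {A, B, D, E, F, G}.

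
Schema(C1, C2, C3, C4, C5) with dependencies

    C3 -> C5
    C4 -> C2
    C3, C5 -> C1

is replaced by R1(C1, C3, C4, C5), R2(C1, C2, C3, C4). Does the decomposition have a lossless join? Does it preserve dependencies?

lossless and dependency-preserving

Lossless test: (C1, C3, C4)⁺ = {C1, C2, C3, C4, C5}, which contains all of one fragment — lossless.
Dependency preservation: every FD's attributes lie within a single fragment, so each can be enforced locally — preserved.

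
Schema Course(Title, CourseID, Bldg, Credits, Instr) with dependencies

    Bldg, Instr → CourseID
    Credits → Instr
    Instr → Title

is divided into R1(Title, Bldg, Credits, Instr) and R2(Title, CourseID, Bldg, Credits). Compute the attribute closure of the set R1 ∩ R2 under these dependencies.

Title, CourseID, Bldg, Credits, Instr

R1 ∩ R2 = {Title, Bldg, Credits}.
Credits → Instr applies, adding Instr
Bldg, Instr → CourseID applies, adding CourseID
Closure: {Title, CourseID, Bldg, Credits, Instr}.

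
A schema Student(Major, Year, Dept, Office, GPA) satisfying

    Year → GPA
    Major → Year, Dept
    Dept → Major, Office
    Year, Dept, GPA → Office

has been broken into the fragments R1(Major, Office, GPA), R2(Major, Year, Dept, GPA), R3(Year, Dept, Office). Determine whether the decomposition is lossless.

Chase test. Columns are Major, Year, Dept, Office, GPA; row i has aⱼ where attribute j ∈ Ri, else bᵢⱼ.
Initial tableau (one row per fragment):
  row 1: a1 b12 b13 a4 a5
  row 2: a1 a2 a3 b24 a5
  row 3: b31 a2 a3 a4 b35
Rows 2 and 3 agree on Year; apply Year→GPA and equate their GPA entries.
Rows 1 and 2 agree on Major; apply Major→Year, Dept and equate their Year, Dept entries.
Rows 1 and 2 agree on Dept; apply Dept→Major, Office and equate their Major, Office entries.
Rows 1 and 3 agree on Dept; apply Dept→Major, Office and equate their Major, Office entries.
Row 1 is now all distinguished symbols — the join is lossless.

Yes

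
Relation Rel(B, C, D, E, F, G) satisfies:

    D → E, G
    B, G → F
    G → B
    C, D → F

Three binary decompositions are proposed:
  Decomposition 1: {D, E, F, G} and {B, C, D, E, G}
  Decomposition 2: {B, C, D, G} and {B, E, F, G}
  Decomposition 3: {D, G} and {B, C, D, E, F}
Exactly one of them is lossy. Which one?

Decomposition 2

Decomposition 1: common = {D, E, G}, closure = {B, D, E, F, G} → lossless.
Decomposition 2: common = {B, G}, closure = {B, F, G} → lossy.
Decomposition 3: common = {D}, closure = {B, D, E, F, G} → lossless.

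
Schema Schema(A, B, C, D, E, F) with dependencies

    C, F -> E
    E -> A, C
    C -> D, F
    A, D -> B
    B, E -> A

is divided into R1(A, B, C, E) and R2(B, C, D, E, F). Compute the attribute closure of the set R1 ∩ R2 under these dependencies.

R1 ∩ R2 = {B, C, E}.
E → A, C applies, adding A
C → D, F applies, adding D, F
Closure: {A, B, C, D, E, F}.

A, B, C, D, E, F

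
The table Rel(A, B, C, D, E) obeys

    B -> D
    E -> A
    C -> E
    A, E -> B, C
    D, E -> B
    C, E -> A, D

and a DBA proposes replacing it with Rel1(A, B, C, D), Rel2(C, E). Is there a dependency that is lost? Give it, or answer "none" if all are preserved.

B → D lies within Rel1.
E → A: restricted closure across fragments reaches A.
C → E lies within Rel2.
A, E → B, C: restricted closure across fragments reaches B, C.
D, E → B: restricted closure across fragments reaches B.
C, E → A, D: restricted closure across fragments reaches A, D.
Every dependency is enforceable on the fragments, so the decomposition is dependency-preserving.

none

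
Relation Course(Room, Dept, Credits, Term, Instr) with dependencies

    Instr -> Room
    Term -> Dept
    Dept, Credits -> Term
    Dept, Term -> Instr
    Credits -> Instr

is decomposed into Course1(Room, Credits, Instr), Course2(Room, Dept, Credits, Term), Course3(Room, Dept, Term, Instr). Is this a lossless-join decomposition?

Yes

Chase test. Columns are Room, Dept, Credits, Term, Instr; row i has aⱼ where attribute j ∈ Coursei, else bᵢⱼ.
Initial tableau (one row per fragment):
  row 1: a1 b12 a3 b14 a5
  row 2: a1 a2 a3 a4 b25
  row 3: a1 a2 b33 a4 a5
Rows 2 and 3 agree on Dept, Term; apply Dept, Term→Instr and equate their Instr entries.
Row 2 is now all distinguished symbols — the join is lossless.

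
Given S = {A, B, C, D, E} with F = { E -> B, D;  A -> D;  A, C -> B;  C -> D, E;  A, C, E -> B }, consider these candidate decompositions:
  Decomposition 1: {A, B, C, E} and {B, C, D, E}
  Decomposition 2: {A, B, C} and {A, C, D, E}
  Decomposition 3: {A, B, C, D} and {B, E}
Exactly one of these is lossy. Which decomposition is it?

Decomposition 1: common = {B, C, E}, closure = {B, C, D, E} → lossless.
Decomposition 2: common = {A, C}, closure = {A, B, C, D, E} → lossless.
Decomposition 3: common = {B}, closure = {B} → lossy.

Decomposition 3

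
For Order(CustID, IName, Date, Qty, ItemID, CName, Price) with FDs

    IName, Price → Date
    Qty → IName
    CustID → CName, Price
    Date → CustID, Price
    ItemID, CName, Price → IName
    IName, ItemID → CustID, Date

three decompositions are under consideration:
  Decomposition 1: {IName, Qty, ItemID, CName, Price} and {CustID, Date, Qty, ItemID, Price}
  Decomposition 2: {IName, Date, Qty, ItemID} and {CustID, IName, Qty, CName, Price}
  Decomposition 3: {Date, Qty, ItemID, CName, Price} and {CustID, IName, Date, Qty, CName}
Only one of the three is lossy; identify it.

Decomposition 2

Decomposition 1: common = {Qty, ItemID, Price}, closure = {CustID, IName, Date, Qty, ItemID, CName, Price} → lossless.
Decomposition 2: common = {IName, Qty}, closure = {IName, Qty} → lossy.
Decomposition 3: common = {Date, Qty, CName}, closure = {CustID, IName, Date, Qty, CName, Price} → lossless.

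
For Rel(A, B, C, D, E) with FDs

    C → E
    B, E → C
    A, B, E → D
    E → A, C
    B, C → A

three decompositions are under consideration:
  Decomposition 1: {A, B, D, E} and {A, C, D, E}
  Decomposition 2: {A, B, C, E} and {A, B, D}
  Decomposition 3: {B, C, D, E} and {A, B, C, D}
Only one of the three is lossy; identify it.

Decomposition 2

Decomposition 1: common = {A, D, E}, closure = {A, C, D, E} → lossless.
Decomposition 2: common = {A, B}, closure = {A, B} → lossy.
Decomposition 3: common = {B, C, D}, closure = {A, B, C, D, E} → lossless.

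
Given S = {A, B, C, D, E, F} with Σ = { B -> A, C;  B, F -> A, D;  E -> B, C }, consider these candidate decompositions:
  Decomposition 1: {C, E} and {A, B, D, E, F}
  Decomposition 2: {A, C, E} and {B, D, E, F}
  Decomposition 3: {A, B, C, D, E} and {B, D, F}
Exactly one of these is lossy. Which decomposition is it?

Decomposition 3

Decomposition 1: common = {E}, closure = {A, B, C, E} → lossless.
Decomposition 2: common = {E}, closure = {A, B, C, E} → lossless.
Decomposition 3: common = {B, D}, closure = {A, B, C, D} → lossy.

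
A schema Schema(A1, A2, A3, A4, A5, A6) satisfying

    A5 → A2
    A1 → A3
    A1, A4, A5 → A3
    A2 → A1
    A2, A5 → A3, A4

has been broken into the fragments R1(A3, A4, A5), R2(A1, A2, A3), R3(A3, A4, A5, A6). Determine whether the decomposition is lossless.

Chase test. Columns are A1, A2, A3, A4, A5, A6; row i has aⱼ where attribute j ∈ Ri, else bᵢⱼ.
Initial tableau (one row per fragment):
  row 1: b11 b12 a3 a4 a5 b16
  row 2: a1 a2 a3 b24 b25 b26
  row 3: b31 b32 a3 a4 a5 a6
Rows 1 and 3 agree on A5; apply A5→A2 and equate their A2 entries.
Rows 1 and 3 agree on A2; apply A2→A1 and equate their A1 entries.
No row becomes fully distinguished — the join is lossy.

No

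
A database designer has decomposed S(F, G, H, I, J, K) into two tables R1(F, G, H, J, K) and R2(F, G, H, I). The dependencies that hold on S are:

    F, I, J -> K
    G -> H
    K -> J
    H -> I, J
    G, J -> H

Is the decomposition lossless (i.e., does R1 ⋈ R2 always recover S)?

Common attributes: R1 ∩ R2 = {F, G, H}.
Closure of {F, G, H}: H → I, J applies, adding I, J; F, I, J → K applies, adding K. So (F, G, H)⁺ = {F, G, H, I, J, K}.
This closure contains every attribute of R1, so R1 ∩ R2 → R1. The join is lossless.

Yes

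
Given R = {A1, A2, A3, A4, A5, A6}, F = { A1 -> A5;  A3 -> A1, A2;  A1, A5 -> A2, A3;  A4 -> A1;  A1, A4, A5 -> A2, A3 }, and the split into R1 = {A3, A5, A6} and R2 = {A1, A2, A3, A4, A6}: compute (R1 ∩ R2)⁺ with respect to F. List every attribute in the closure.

R1 ∩ R2 = {A3, A6}.
A3 → A1, A2 applies, adding A1, A2
A1 → A5 applies, adding A5
Closure: {A1, A2, A3, A5, A6}.

A1, A2, A3, A5, A6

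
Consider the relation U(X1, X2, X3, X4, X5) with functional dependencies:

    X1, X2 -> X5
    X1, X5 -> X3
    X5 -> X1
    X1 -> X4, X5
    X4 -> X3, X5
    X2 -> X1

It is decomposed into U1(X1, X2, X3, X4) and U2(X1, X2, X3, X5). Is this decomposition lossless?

Common attributes: U1 ∩ U2 = {X1, X2, X3}.
Closure of {X1, X2, X3}: X1, X2 → X5 applies, adding X5; X1 → X4, X5 applies, adding X4. So (X1, X2, X3)⁺ = {X1, X2, X3, X4, X5}.
This closure contains every attribute of U1, so U1 ∩ U2 → U1. The join is lossless.

Yes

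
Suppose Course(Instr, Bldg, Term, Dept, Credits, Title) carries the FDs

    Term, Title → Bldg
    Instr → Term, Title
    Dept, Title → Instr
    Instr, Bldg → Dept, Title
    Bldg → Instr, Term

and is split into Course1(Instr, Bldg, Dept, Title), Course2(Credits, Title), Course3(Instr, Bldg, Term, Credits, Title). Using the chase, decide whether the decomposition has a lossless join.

Yes

Chase test. Columns are Instr, Bldg, Term, Dept, Credits, Title; row i has aⱼ where attribute j ∈ Coursei, else bᵢⱼ.
Initial tableau (one row per fragment):
  row 1: a1 a2 b13 a4 b15 a6
  row 2: b21 b22 b23 b24 a5 a6
  row 3: a1 a2 a3 b34 a5 a6
Rows 1 and 3 agree on Instr; apply Instr→Term, Title and equate their Term, Title entries.
Rows 1 and 3 agree on Instr, Bldg; apply Instr, Bldg→Dept, Title and equate their Dept, Title entries.
Row 3 is now all distinguished symbols — the join is lossless.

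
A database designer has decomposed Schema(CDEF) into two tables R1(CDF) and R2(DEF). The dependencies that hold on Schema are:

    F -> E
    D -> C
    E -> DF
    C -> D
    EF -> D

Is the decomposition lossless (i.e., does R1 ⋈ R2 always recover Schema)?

Yes

Common attributes: R1 ∩ R2 = {DF}.
Closure of {DF}: F → E applies, adding E; D → C applies, adding C. So (DF)⁺ = {CDEF}.
This closure contains every attribute of R1, so R1 ∩ R2 → R1. The join is lossless.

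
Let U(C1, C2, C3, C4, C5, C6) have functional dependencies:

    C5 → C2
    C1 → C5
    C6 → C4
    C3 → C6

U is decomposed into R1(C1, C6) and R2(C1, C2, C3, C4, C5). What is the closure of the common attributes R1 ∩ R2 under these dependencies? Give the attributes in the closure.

R1 ∩ R2 = {C1}.
C1 → C5 applies, adding C5
C5 → C2 applies, adding C2
Closure: {C1, C2, C5}.

C1, C2, C5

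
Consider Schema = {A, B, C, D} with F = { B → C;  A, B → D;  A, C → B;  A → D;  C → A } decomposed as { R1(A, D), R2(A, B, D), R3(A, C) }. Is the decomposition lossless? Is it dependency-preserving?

lossy and not dependency-preserving

Lossless test (chase): Rows 1 and 3 agree on A; apply A→D and equate their D entries. No row becomes fully distinguished — the join is lossy.
Dependency preservation: the restricted closure of {B} across the fragments never reaches {C}, so B → C cannot be enforced without a join — not preserved.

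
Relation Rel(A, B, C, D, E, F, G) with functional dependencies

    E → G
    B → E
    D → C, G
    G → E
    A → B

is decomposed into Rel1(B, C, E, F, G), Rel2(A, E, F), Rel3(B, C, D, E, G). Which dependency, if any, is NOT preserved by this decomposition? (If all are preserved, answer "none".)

A → B

Check A → B: no single fragment contains all of {A, B}, and the restricted closure of {A} across the fragments never reaches {B}.
E → G is preserved.
B → E is preserved.
D → C, G is preserved.
G → E is preserved.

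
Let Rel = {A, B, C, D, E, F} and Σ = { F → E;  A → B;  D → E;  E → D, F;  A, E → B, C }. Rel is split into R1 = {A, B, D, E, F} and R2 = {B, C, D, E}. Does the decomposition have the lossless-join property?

No

Common attributes: R1 ∩ R2 = {B, D, E}.
Closure of {B, D, E}: E → D, F applies, adding F. So (B, D, E)⁺ = {B, D, E, F}.
The closure contains neither all of R1 = {A, B, D, E, F} nor all of R2 = {B, C, D, E}, so the common attributes are not a superkey of either fragment. The join is lossy.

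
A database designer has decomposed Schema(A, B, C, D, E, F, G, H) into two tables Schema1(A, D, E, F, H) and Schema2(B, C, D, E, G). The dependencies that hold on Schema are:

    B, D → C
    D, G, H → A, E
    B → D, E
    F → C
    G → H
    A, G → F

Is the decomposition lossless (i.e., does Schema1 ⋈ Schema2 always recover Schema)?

No

Common attributes: Schema1 ∩ Schema2 = {D, E}.
No dependency enlarges {D, E}, so (D, E)⁺ = {D, E}.
The closure contains neither all of Schema1 = {A, D, E, F, H} nor all of Schema2 = {B, C, D, E, G}, so the common attributes are not a superkey of either fragment. The join is lossy.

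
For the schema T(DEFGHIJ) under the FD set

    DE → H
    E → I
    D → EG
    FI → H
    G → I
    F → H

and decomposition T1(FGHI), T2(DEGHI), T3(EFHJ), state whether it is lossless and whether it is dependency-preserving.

Lossless test (chase): Rows 2 and 3 agree on E; apply E→I and equate their I entries. No row becomes fully distinguished — the join is lossy.
Dependency preservation: every FD's attributes lie within a single fragment, so each can be enforced locally — preserved.

lossy but dependency-preserving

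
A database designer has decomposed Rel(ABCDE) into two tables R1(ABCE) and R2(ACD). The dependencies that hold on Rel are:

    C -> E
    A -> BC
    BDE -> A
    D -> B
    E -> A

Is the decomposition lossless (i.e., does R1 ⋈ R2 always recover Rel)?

Yes

Common attributes: R1 ∩ R2 = {AC}.
Closure of {AC}: C → E applies, adding E; A → BC applies, adding B. So (AC)⁺ = {ABCE}.
This closure contains every attribute of R1, so R1 ∩ R2 → R1. The join is lossless.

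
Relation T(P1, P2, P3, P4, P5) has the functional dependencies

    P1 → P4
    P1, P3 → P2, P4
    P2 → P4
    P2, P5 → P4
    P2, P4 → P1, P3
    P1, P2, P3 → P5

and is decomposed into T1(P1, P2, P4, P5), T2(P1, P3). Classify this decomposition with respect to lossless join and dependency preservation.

Lossless test: (P1)⁺ = {P1, P4}, which is a superkey of neither fragment — lossy.
Dependency preservation: the restricted closure of {P1, P3} across the fragments never reaches {P2, P4}, so P1, P3 → P2, P4 cannot be enforced without a join — not preserved.

lossy and not dependency-preserving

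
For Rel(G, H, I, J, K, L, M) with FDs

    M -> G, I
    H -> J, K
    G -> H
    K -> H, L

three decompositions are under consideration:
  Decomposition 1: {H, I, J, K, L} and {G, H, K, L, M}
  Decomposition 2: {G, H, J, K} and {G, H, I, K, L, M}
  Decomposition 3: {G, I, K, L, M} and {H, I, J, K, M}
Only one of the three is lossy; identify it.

Decomposition 1: common = {H, K, L}, closure = {H, J, K, L} → lossy.
Decomposition 2: common = {G, H, K}, closure = {G, H, J, K, L} → lossless.
Decomposition 3: common = {I, K, M}, closure = {G, H, I, J, K, L, M} → lossless.

Decomposition 1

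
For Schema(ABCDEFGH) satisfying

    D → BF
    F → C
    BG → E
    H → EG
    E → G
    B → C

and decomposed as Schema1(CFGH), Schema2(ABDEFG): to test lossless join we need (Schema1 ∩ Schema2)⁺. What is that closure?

Schema1 ∩ Schema2 = {FG}.
F → C applies, adding C
Closure: {CFG}.

CFG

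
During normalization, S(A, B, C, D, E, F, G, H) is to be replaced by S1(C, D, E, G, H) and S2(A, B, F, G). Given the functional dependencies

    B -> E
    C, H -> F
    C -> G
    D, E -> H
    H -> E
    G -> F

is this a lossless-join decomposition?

Common attributes: S1 ∩ S2 = {G}.
Closure of {G}: G → F applies, adding F. So (G)⁺ = {F, G}.
The closure contains neither all of S1 = {C, D, E, G, H} nor all of S2 = {A, B, F, G}, so the common attributes are not a superkey of either fragment. The join is lossy.

No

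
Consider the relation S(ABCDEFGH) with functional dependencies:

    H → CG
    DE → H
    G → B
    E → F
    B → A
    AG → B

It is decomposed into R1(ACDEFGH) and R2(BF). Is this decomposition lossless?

Common attributes: R1 ∩ R2 = {F}.
No dependency enlarges {F}, so (F)⁺ = {F}.
The closure contains neither all of R1 = {ACDEFGH} nor all of R2 = {BF}, so the common attributes are not a superkey of either fragment. The join is lossy.

No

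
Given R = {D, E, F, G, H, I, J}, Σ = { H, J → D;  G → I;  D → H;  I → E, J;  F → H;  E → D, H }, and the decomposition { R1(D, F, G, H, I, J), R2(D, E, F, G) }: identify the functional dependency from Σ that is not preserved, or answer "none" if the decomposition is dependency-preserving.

I → E, J

Check I → E, J: no single fragment contains all of {E, I, J}, and the restricted closure of {I} across the fragments never reaches {E, J}.
H, J → D is preserved.
G → I is preserved.
D → H is preserved.
F → H is preserved.
E → D, H is preserved.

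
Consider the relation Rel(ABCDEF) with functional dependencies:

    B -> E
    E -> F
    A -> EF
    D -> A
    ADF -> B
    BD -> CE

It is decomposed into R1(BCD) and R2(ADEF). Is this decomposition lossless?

Yes

Common attributes: R1 ∩ R2 = {D}.
Closure of {D}: D → A applies, adding A; A → EF applies, adding EF; ADF → B applies, adding B; BD → CE applies, adding C. So (D)⁺ = {ABCDEF}.
This closure contains every attribute of R1, so R1 ∩ R2 → R1. The join is lossless.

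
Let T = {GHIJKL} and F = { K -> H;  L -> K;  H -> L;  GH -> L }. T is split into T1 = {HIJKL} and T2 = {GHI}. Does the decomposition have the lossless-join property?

Common attributes: T1 ∩ T2 = {HI}.
Closure of {HI}: H → L applies, adding L; L → K applies, adding K. So (HI)⁺ = {HIKL}.
The closure contains neither all of T1 = {HIJKL} nor all of T2 = {GHI}, so the common attributes are not a superkey of either fragment. The join is lossy.

No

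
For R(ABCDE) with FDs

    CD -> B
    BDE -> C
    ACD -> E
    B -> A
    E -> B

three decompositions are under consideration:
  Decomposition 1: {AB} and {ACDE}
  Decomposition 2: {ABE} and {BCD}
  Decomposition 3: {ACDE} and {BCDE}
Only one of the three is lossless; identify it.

Decomposition 3

Decomposition 1: common = {A}, closure = {A} → lossy.
Decomposition 2: common = {B}, closure = {AB} → lossy.
Decomposition 3: common = {CDE}, closure = {ABCDE} → lossless.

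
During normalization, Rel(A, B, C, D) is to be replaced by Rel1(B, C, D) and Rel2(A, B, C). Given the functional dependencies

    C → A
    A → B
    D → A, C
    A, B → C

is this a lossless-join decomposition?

Yes

Common attributes: Rel1 ∩ Rel2 = {B, C}.
Closure of {B, C}: C → A applies, adding A. So (B, C)⁺ = {A, B, C}.
This closure contains every attribute of Rel2, so Rel1 ∩ Rel2 → Rel2. The join is lossless.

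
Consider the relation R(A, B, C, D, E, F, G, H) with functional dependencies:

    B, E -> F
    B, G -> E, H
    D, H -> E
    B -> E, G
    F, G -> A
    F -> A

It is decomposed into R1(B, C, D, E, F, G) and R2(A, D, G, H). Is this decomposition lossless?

Common attributes: R1 ∩ R2 = {D, G}.
No dependency enlarges {D, G}, so (D, G)⁺ = {D, G}.
The closure contains neither all of R1 = {B, C, D, E, F, G} nor all of R2 = {A, D, G, H}, so the common attributes are not a superkey of either fragment. The join is lossy.

No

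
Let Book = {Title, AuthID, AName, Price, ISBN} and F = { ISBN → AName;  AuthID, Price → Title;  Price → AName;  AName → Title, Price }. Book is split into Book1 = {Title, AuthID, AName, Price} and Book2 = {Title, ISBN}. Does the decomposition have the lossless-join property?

No

Common attributes: Book1 ∩ Book2 = {Title}.
No dependency enlarges {Title}, so (Title)⁺ = {Title}.
The closure contains neither all of Book1 = {Title, AuthID, AName, Price} nor all of Book2 = {Title, ISBN}, so the common attributes are not a superkey of either fragment. The join is lossy.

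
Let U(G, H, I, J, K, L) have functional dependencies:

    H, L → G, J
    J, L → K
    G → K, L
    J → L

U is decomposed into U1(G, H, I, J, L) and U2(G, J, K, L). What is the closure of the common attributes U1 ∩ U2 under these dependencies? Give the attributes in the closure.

U1 ∩ U2 = {G, J, L}.
J, L → K applies, adding K
Closure: {G, J, K, L}.

G, J, K, L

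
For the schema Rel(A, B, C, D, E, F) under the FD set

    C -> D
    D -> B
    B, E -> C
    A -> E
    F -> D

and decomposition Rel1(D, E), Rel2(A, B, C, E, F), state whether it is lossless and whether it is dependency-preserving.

lossy and not dependency-preserving

Lossless test: (E)⁺ = {E}, which is a superkey of neither fragment — lossy.
Dependency preservation: the restricted closure of {C} across the fragments never reaches {D}, so C → D cannot be enforced without a join — not preserved.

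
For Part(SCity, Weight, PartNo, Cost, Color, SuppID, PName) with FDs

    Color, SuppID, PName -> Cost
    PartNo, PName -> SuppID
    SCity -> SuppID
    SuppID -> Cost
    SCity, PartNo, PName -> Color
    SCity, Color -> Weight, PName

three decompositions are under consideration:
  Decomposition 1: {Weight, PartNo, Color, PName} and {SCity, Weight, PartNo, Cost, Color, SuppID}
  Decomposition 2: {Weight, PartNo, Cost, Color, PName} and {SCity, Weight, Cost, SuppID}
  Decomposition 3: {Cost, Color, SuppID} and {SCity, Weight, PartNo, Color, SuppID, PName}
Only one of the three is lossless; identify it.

Decomposition 1: common = {Weight, PartNo, Color}, closure = {Weight, PartNo, Color} → lossy.
Decomposition 2: common = {Weight, Cost}, closure = {Weight, Cost} → lossy.
Decomposition 3: common = {Color, SuppID}, closure = {Cost, Color, SuppID} → lossless.

Decomposition 3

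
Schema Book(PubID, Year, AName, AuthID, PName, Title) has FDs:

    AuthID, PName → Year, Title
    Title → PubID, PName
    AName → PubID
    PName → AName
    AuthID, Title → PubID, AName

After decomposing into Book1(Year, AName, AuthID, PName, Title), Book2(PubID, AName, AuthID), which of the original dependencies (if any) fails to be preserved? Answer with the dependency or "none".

AuthID, PName → Year, Title lies within Book1.
Title → PubID, PName: restricted closure across fragments reaches PubID, PName.
AName → PubID lies within Book2.
PName → AName lies within Book1.
AuthID, Title → PubID, AName: restricted closure across fragments reaches PubID, AName.
Every dependency is enforceable on the fragments, so the decomposition is dependency-preserving.

none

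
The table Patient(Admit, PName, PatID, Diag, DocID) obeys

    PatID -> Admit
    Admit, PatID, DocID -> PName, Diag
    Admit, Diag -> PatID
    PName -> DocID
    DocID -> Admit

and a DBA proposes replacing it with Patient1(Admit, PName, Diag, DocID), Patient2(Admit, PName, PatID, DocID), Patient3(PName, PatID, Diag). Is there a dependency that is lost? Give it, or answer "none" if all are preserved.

Check Admit, Diag → PatID: no single fragment contains all of {Admit, PatID, Diag}, and the restricted closure of {Admit, Diag} across the fragments never reaches {PatID}.
PatID → Admit is preserved.
Admit, PatID, DocID → PName, Diag is preserved.
PName → DocID is preserved.
DocID → Admit is preserved.

Admit, Diag -> PatID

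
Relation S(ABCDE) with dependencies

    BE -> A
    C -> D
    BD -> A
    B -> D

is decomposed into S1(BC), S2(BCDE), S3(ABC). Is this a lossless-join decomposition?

Yes

Chase test. Columns are ABCDE; row i has aⱼ where attribute j ∈ Si, else bᵢⱼ.
Initial tableau (one row per fragment):
  row 1: b11 a2 a3 b14 b15
  row 2: b21 a2 a3 a4 a5
  row 3: a1 a2 a3 b34 b35
Rows 1 and 2 agree on C; apply C→D and equate their D entries.
Rows 1 and 3 agree on C; apply C→D and equate their D entries.
Rows 1 and 2 agree on BD; apply BD→A and equate their A entries.
Rows 1 and 3 agree on BD; apply BD→A and equate their A entries.
Row 2 is now all distinguished symbols — the join is lossless.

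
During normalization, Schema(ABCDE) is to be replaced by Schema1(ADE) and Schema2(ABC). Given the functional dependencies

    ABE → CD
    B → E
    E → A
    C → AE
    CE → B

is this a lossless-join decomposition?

No

Common attributes: Schema1 ∩ Schema2 = {A}.
No dependency enlarges {A}, so (A)⁺ = {A}.
The closure contains neither all of Schema1 = {ADE} nor all of Schema2 = {ABC}, so the common attributes are not a superkey of either fragment. The join is lossy.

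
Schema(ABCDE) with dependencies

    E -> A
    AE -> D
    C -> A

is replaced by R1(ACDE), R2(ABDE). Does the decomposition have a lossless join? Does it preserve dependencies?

Lossless test: (ADE)⁺ = {ADE}, which is a superkey of neither fragment — lossy.
Dependency preservation: every FD's attributes lie within a single fragment, so each can be enforced locally — preserved.

lossy but dependency-preserving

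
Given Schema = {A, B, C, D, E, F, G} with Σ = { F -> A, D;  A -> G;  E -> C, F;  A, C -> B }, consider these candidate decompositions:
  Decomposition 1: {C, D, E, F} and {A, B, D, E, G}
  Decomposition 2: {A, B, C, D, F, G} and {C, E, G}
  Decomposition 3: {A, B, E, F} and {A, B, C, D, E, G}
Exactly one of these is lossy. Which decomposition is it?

Decomposition 2

Decomposition 1: common = {D, E}, closure = {A, B, C, D, E, F, G} → lossless.
Decomposition 2: common = {C, G}, closure = {C, G} → lossy.
Decomposition 3: common = {A, B, E}, closure = {A, B, C, D, E, F, G} → lossless.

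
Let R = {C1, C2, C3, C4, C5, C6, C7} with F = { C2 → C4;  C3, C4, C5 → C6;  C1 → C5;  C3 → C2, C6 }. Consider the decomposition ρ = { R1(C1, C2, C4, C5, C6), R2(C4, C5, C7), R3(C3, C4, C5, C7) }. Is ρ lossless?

Chase test. Columns are C1, C2, C3, C4, C5, C6, C7; row i has aⱼ where attribute j ∈ Ri, else bᵢⱼ.
Initial tableau (one row per fragment):
  row 1: a1 a2 b13 a4 a5 a6 b17
  row 2: b21 b22 b23 a4 a5 b26 a7
  row 3: b31 b32 a3 a4 a5 b36 a7
No row becomes fully distinguished — the join is lossy.

No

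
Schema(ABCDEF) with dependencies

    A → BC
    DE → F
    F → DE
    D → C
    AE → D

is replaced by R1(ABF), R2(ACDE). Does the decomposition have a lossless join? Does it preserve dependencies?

lossy and not dependency-preserving

Lossless test: (A)⁺ = {ABC}, which is a superkey of neither fragment — lossy.
Dependency preservation: the restricted closure of {DE} across the fragments never reaches {F}, so DE → F cannot be enforced without a join — not preserved.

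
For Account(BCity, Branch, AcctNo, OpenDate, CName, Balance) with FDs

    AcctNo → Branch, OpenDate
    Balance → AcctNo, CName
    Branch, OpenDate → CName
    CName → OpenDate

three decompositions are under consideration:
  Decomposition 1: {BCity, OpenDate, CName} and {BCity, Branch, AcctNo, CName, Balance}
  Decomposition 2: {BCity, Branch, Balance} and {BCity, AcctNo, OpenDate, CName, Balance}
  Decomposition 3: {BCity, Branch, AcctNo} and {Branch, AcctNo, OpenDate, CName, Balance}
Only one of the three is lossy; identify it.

Decomposition 3

Decomposition 1: common = {BCity, CName}, closure = {BCity, OpenDate, CName} → lossless.
Decomposition 2: common = {BCity, Balance}, closure = {BCity, Branch, AcctNo, OpenDate, CName, Balance} → lossless.
Decomposition 3: common = {Branch, AcctNo}, closure = {Branch, AcctNo, OpenDate, CName} → lossy.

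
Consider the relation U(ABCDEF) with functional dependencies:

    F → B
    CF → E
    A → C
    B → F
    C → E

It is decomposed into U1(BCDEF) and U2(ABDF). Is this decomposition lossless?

No

Common attributes: U1 ∩ U2 = {BDF}.
No dependency enlarges {BDF}, so (BDF)⁺ = {BDF}.
The closure contains neither all of U1 = {BCDEF} nor all of U2 = {ABDF}, so the common attributes are not a superkey of either fragment. The join is lossy.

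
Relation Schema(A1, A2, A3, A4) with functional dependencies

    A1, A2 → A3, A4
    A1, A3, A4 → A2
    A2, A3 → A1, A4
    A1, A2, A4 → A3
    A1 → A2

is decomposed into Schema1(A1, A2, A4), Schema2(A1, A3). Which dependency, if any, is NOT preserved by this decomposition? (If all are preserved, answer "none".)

A2, A3 → A1, A4

Check A2, A3 → A1, A4: no single fragment contains all of {A1, A2, A3, A4}, and the restricted closure of {A2, A3} across the fragments never reaches {A1, A4}.
A1, A2 → A3, A4 is preserved.
A1, A3, A4 → A2 is preserved.
A1, A2, A4 → A3 is preserved.
A1 → A2 is preserved.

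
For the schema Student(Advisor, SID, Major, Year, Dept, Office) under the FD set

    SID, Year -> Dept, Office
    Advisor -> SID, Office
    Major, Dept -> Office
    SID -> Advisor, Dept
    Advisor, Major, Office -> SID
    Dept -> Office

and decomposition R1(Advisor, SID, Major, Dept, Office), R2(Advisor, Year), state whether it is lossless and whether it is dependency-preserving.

Lossless test: (Advisor)⁺ = {Advisor, SID, Dept, Office}, which is a superkey of neither fragment — lossy.
Dependency preservation: SID, Year → Dept, Office is not contained in any single fragment, but the restricted closure of its left-hand side across the fragments still reaches the right-hand side; the remaining FDs each lie inside some fragment. All dependencies are preserved.

lossy but dependency-preserving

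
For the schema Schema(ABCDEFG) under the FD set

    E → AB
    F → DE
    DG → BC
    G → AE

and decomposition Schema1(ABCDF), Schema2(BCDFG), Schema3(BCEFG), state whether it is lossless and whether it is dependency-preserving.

Lossless test (chase): Rows 1 and 2 agree on F; apply F→DE and equate their DE entries. Rows 1 and 3 agree on F; apply F→DE and equate their DE entries. Rows 2 and 3 agree on G; apply G→AE and equate their AE entries. Rows 1 and 2 agree on E; apply E→AB and equate their AB entries. Row 2 is now all distinguished symbols — the join is lossless.
Dependency preservation: the restricted closure of {E} across the fragments never reaches {AB}, so E → AB cannot be enforced without a join — not preserved.

lossless but not dependency-preserving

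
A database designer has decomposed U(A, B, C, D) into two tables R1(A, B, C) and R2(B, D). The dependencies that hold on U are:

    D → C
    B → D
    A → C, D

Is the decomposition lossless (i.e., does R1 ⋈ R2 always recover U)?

Yes

Common attributes: R1 ∩ R2 = {B}.
Closure of {B}: B → D applies, adding D; D → C applies, adding C. So (B)⁺ = {B, C, D}.
This closure contains every attribute of R2, so R1 ∩ R2 → R2. The join is lossless.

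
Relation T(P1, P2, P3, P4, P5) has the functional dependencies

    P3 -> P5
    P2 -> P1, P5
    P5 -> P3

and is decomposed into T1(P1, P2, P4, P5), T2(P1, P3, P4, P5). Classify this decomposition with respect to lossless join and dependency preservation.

lossless and dependency-preserving

Lossless test: (P1, P4, P5)⁺ = {P1, P3, P4, P5}, which contains all of one fragment — lossless.
Dependency preservation: every FD's attributes lie within a single fragment, so each can be enforced locally — preserved.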